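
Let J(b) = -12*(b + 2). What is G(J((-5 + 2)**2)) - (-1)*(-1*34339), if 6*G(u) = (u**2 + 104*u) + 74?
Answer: -101132/3 ≈ -33711.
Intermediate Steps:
J(b) = -24 - 12*b (J(b) = -12*(2 + b) = -24 - 12*b)
G(u) = 37/3 + u**2/6 + 52*u/3 (G(u) = ((u**2 + 104*u) + 74)/6 = (74 + u**2 + 104*u)/6 = 37/3 + u**2/6 + 52*u/3)
G(J((-5 + 2)**2)) - (-1)*(-1*34339) = (37/3 + (-24 - 12*(-5 + 2)**2)**2/6 + 52*(-24 - 12*(-5 + 2)**2)/3) - (-1)*(-1*34339) = (37/3 + (-24 - 12*(-3)**2)**2/6 + 52*(-24 - 12*(-3)**2)/3) - (-1)*(-34339) = (37/3 + (-24 - 12*9)**2/6 + 52*(-24 - 12*9)/3) - 1*34339 = (37/3 + (-24 - 108)**2/6 + 52*(-24 - 108)/3) - 34339 = (37/3 + (1/6)*(-132)**2 + (52/3)*(-132)) - 34339 = (37/3 + (1/6)*17424 - 2288) - 34339 = (37/3 + 2904 - 2288) - 34339 = 1885/3 - 34339 = -101132/3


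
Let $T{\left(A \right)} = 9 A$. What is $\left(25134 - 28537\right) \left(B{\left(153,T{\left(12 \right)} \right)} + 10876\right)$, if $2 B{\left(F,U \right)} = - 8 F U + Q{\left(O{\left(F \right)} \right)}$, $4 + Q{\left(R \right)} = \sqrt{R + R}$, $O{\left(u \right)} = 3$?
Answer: $187920466 - \frac{3403 \sqrt{6}}{2} \approx 1.8792 \cdot 10^{8}$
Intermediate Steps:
$Q{\left(R \right)} = -4 + \sqrt{2} \sqrt{R}$ ($Q{\left(R \right)} = -4 + \sqrt{R + R} = -4 + \sqrt{2 R} = -4 + \sqrt{2} \sqrt{R}$)
$B{\left(F,U \right)} = -2 + \frac{\sqrt{6}}{2} - 4 F U$ ($B{\left(F,U \right)} = \frac{- 8 F U - \left(4 - \sqrt{2} \sqrt{3}\right)}{2} = \frac{- 8 F U - \left(4 - \sqrt{6}\right)}{2} = \frac{-4 + \sqrt{6} - 8 F U}{2} = -2 + \frac{\sqrt{6}}{2} - 4 F U$)
$\left(25134 - 28537\right) \left(B{\left(153,T{\left(12 \right)} \right)} + 10876\right) = \left(25134 - 28537\right) \left(\left(-2 + \frac{\sqrt{6}}{2} - 612 \cdot 9 \cdot 12\right) + 10876\right) = - 3403 \left(\left(-2 + \frac{\sqrt{6}}{2} - 612 \cdot 108\right) + 10876\right) = - 3403 \left(\left(-2 + \frac{\sqrt{6}}{2} - 66096\right) + 10876\right) = - 3403 \left(\left(-66098 + \frac{\sqrt{6}}{2}\right) + 10876\right) = - 3403 \left(-55222 + \frac{\sqrt{6}}{2}\right) = 187920466 - \frac{3403 \sqrt{6}}{2}$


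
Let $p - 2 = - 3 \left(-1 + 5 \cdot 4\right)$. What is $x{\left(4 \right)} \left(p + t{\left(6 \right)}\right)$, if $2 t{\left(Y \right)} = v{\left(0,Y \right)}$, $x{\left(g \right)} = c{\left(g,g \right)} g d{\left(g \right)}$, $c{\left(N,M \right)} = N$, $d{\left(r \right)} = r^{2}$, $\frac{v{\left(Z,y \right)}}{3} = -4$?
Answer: $-15616$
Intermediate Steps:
$v{\left(Z,y \right)} = -12$ ($v{\left(Z,y \right)} = 3 \left(-4\right) = -12$)
$x{\left(g \right)} = g^{4}$ ($x{\left(g \right)} = g g g^{2} = g^{2} g^{2} = g^{4}$)
$t{\left(Y \right)} = -6$ ($t{\left(Y \right)} = \frac{1}{2} \left(-12\right) = -6$)
$p = -55$ ($p = 2 - 3 \left(-1 + 5 \cdot 4\right) = 2 - 3 \left(-1 + 20\right) = 2 - 57 = -55$)
$x{\left(4 \right)} \left(p + t{\left(6 \right)}\right) = 4^{4} \left(-55 - 6\right) = 256 \left(-61\right) = -15616$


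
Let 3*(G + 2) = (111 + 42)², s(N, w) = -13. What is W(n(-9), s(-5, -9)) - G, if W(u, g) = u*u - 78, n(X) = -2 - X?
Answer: -7830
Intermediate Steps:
G = 7801 (G = -2 + (111 + 42)²/3 = -2 + (⅓)*153² = -2 + (⅓)*23409 = -2 + 7803 = 7801)
W(u, g) = -78 + u² (W(u, g) = u² - 78 = -78 + u²)
W(n(-9), s(-5, -9)) - G = (-78 + (-2 - 1*(-9))²) - 1*7801 = (-78 + (-2 + 9)²) - 7801 = (-78 + 7²) - 7801 = (-78 + 49) - 7801 = -29 - 7801 = -7830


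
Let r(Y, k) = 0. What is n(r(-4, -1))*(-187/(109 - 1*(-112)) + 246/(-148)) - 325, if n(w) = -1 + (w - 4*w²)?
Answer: -310237/962 ≈ -322.49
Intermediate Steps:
n(w) = -1 + w - 4*w²
n(r(-4, -1))*(-187/(109 - 1*(-112)) + 246/(-148)) - 325 = (-1 + 0 - 4*0²)*(-187/(109 - 1*(-112)) + 246/(-148)) - 325 = (-1 + 0 - 4*0)*(-187/(109 + 112) + 246*(-1/148)) - 325 = (-1 + 0 + 0)*(-187/221 - 123/74) - 325 = -(-187*1/221 - 123/74) - 325 = -(-11/13 - 123/74) - 325 = -1*(-2413/962) - 325 = 2413/962 - 325 = -310237/962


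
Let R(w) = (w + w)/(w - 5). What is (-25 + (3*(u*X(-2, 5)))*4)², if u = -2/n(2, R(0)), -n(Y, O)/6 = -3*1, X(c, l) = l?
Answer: 9025/9 ≈ 1002.8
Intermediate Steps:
R(w) = 2*w/(-5 + w) (R(w) = (2*w)/(-5 + w) = 2*w/(-5 + w))
n(Y, O) = 18 (n(Y, O) = -(-18) = -6*(-3) = 18)
u = -⅑ (u = -2/18 = -2*1/18 = -⅑ ≈ -0.11111)
(-25 + (3*(u*X(-2, 5)))*4)² = (-25 + (3*(-⅑*5))*4)² = (-25 + (3*(-5/9))*4)² = (-25 - 5/3*4)² = (-25 - 20/3)² = (-95/3)² = 9025/9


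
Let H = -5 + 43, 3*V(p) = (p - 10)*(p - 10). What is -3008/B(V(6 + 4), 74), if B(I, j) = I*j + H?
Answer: -1504/19 ≈ -79.158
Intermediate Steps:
V(p) = (-10 + p)²/3 (V(p) = ((p - 10)*(p - 10))/3 = ((-10 + p)*(-10 + p))/3 = (-10 + p)²/3)
H = 38
B(I, j) = 38 + I*j (B(I, j) = I*j + 38 = 38 + I*j)
-3008/B(V(6 + 4), 74) = -3008/(38 + ((-10 + (6 + 4))²/3)*74) = -3008/(38 + ((-10 + 10)²/3)*74) = -3008/(38 + ((⅓)*0²)*74) = -3008/(38 + ((⅓)*0)*74) = -3008/(38 + 0*74) = -3008/(38 + 0) = -3008/38 = -3008*1/38 = -1504/19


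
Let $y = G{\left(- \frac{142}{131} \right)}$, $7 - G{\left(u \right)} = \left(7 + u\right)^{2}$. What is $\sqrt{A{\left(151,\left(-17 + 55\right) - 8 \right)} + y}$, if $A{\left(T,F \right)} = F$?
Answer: $\frac{2 \sqrt{8583}}{131} \approx 1.4144$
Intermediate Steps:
$G{\left(u \right)} = 7 - \left(7 + u\right)^{2}$
$y = - \frac{480498}{17161}$ ($y = 7 - \left(7 - \frac{142}{131}\right)^{2} = 7 - \left(\frac{775}{131}\right)^{2} = 7 - \frac{600625}{17161} = - \frac{480498}{17161} \approx -27.999$)
$\sqrt{A{\left(151,\left(-17 + 55\right) - 8 \right)} + y} = \sqrt{\left(\left(-17 + 55\right) - 8\right) - \frac{480498}{17161}} = \sqrt{\left(38 - 8\right) - \frac{480498}{17161}} = \sqrt{30 - \frac{480498}{17161}} = \sqrt{\frac{34332}{17161}} = \frac{2 \sqrt{8583}}{131}$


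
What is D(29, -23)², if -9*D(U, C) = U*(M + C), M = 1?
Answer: 407044/81 ≈ 5025.2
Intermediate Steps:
D(U, C) = -U*(1 + C)/9
D(29, -23)² = (-⅑*29*(1 - 23))² = (-⅑*29*(-22))² = (638/9)² = 407044/81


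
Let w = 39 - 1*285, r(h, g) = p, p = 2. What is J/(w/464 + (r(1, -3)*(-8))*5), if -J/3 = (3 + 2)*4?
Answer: 13920/18683 ≈ 0.74506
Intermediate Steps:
r(h, g) = 2
J = -60 (J = -3*(3 + 2)*4 = -15*4 = -3*20 = -60)
w = -246 (w = 39 - 285 = -246)
J/(w/464 + (r(1, -3)*(-8))*5) = -60/(-246/464 + (2*(-8))*5) = -60/(-246*1/464 - 16*5) = -60/(-123/232 - 80) = -60/(-18683/232) = -232/18683*(-60) = 13920/18683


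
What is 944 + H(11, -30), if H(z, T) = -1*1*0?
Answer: 944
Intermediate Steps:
H(z, T) = 0 (H(z, T) = -1*0 = 0)
944 + H(11, -30) = 944 + 0 = 944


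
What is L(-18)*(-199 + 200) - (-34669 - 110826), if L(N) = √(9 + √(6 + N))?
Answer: 145495 + √(9 + 2*I*√3) ≈ 1.455e+5 + 0.5673*I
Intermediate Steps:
L(-18)*(-199 + 200) - (-34669 - 110826) = √(9 + √(6 - 18))*(-199 + 200) - (-34669 - 110826) = √(9 + √(-12))*1 - 1*(-145495) = √(9 + 2*I*√3)*1 + 145495 = √(9 + 2*I*√3) + 145495 = 145495 + √(9 + 2*I*√3)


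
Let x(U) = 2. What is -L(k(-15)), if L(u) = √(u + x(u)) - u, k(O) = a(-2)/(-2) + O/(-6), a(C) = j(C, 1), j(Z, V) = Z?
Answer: 7/2 - √22/2 ≈ 1.1548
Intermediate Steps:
a(C) = C
k(O) = 1 - O/6 (k(O) = -2/(-2) + O/(-6) = -2*(-½) + O*(-⅙) = 1 - O/6)
L(u) = √(2 + u) - u (L(u) = √(u + 2) - u = √(2 + u) - u)
-L(k(-15)) = -(√(2 + (1 - ⅙*(-15))) - (1 - ⅙*(-15))) = -(√(2 + (1 + 5/2)) - (1 + 5/2)) = -(√(2 + 7/2) - 1*7/2) = -(√(11/2) - 7/2) = -(√22/2 - 7/2) = -(-7/2 + √22/2) = 7/2 - √22/2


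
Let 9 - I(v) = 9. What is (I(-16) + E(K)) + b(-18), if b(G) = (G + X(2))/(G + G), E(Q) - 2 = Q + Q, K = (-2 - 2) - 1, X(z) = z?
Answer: -68/9 ≈ -7.5556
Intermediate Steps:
I(v) = 0 (I(v) = 9 - 1*9 = 9 - 9 = 0)
K = -5 (K = -4 - 1 = -5)
E(Q) = 2 + 2*Q (E(Q) = 2 + (Q + Q) = 2 + 2*Q)
b(G) = (2 + G)/(2*G) (b(G) = (G + 2)/(G + G) = (2 + G)/((2*G)) = (2 + G)*(1/(2*G)) = (2 + G)/(2*G))
(I(-16) + E(K)) + b(-18) = (0 + (2 + 2*(-5))) + (½)*(2 - 18)/(-18) = (0 + (2 - 10)) + (½)*(-1/18)*(-16) = (0 - 8) + 4/9 = -8 + 4/9 = -68/9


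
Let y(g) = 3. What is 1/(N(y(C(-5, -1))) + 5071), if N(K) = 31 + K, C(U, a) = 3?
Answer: 1/5105 ≈ 0.00019589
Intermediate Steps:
1/(N(y(C(-5, -1))) + 5071) = 1/((31 + 3) + 5071) = 1/(34 + 5071) = 1/5105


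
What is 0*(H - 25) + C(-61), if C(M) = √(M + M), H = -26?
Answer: I*√122 ≈ 11.045*I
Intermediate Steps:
C(M) = √2*√M (C(M) = √(2*M) = √2*√M)
0*(H - 25) + C(-61) = 0*(-26 - 25) + √2*√(-61) = 0*(-51) + √2*(I*√61) = 0 + I*√122 = I*√122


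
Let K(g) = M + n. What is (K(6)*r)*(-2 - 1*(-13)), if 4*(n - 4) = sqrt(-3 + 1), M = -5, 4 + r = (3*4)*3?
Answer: -352 + 88*I*sqrt(2) ≈ -352.0 + 124.45*I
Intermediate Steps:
r = 32 (r = -4 + (3*4)*3 = -4 + 12*3 = -4 + 36 = 32)
n = 4 + I*sqrt(2)/4 (n = 4 + sqrt(-3 + 1)/4 = 4 + sqrt(-2)/4 = 4 + (I*sqrt(2))/4 = 4 + I*sqrt(2)/4 ≈ 4.0 + 0.35355*I)
K(g) = -1 + I*sqrt(2)/4 (K(g) = -5 + (4 + I*sqrt(2)/4) = -1 + I*sqrt(2)/4)
(K(6)*r)*(-2 - 1*(-13)) = ((-1 + I*sqrt(2)/4)*32)*(-2 - 1*(-13)) = (-32 + 8*I*sqrt(2))*(-2 + 13) = (-32 + 8*I*sqrt(2))*11 = -352 + 88*I*sqrt(2)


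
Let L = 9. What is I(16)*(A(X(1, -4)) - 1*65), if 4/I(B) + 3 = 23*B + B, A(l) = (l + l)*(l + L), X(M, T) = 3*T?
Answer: 28/381 ≈ 0.073491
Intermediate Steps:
A(l) = 2*l*(9 + l) (A(l) = (l + l)*(l + 9) = (2*l)*(9 + l) = 2*l*(9 + l))
I(B) = 4/(-3 + 24*B) (I(B) = 4/(-3 + (23*B + B)) = 4/(-3 + 24*B))
I(16)*(A(X(1, -4)) - 1*65) = (4/(3*(-1 + 8*16)))*(2*(3*(-4))*(9 + 3*(-4)) - 1*65) = (4/(3*(-1 + 128)))*(2*(-12)*(9 - 12) - 65) = ((4/3)/127)*(2*(-12)*(-3) - 65) = ((4/3)*(1/127))*(72 - 65) = (4/381)*7 = 28/381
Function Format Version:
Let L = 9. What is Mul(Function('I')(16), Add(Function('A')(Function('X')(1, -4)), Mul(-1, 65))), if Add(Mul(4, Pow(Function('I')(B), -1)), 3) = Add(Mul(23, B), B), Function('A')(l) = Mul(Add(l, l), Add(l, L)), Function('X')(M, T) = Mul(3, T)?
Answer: Rational(28, 381) ≈ 0.073491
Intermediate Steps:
Function('A')(l) = Mul(2, l, Add(9, l)) (Function('A')(l) = Mul(Add(l, l), Add(l, 9)) = Mul(Mul(2, l), Add(9, l)) = Mul(2, l, Add(9, l)))
Function('I')(B) = Mul(4, Pow(Add(-3, Mul(24, B)), -1)) (Function('I')(B) = Mul(4, Pow(Add(-3, Add(Mul(23, B), B)), -1)) = Mul(4, Pow(Add(-3, Mul(24, B)), -1)))
Mul(Function('I')(16), Add(Function('A')(Function('X')(1, -4)), Mul(-1, 65))) = Mul(Mul(Rational(4, 3), Pow(Add(-1, Mul(8, 16)), -1)), Add(Mul(2, Mul(3, -4), Add(9, Mul(3, -4))), Mul(-1, 65))) = Mul(Mul(Rational(4, 3), Pow(Add(-1, 128), -1)), Add(Mul(2, -12, Add(9, -12)), -65)) = Mul(Mul(Rational(4, 3), Pow(127, -1)), Add(Mul(2, -12, -3), -65)) = Mul(Mul(Rational(4, 3), Rational(1, 127)), Add(72, -65)) = Mul(Rational(4, 381), 7) = Rational(28, 381)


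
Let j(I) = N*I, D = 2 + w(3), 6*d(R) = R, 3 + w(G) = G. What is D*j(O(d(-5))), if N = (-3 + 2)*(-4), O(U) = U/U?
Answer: 8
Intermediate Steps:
w(G) = -3 + G
d(R) = R/6
O(U) = 1
N = 4 (N = -1*(-4) = 4)
D = 2 (D = 2 + (-3 + 3) = 2 + 0 = 2)
j(I) = 4*I
D*j(O(d(-5))) = 2*(4*1) = 2*4 = 8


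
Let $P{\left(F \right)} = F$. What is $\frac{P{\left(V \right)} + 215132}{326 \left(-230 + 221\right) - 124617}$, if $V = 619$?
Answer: $- \frac{71917}{42517} \approx -1.6915$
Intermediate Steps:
$\frac{P{\left(V \right)} + 215132}{326 \left(-230 + 221\right) - 124617} = \frac{619 + 215132}{326 \left(-230 + 221\right) - 124617} = \frac{215751}{326 \left(-9\right) - 124617} = \frac{215751}{-2934 - 124617} = \frac{215751}{-127551} = 215751 \left(- \frac{1}{127551}\right) = - \frac{71917}{42517}$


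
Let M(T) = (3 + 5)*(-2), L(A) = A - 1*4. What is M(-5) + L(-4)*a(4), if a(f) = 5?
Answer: -56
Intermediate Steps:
L(A) = -4 + A (L(A) = A - 4 = -4 + A)
M(T) = -16 (M(T) = 8*(-2) = -16)
M(-5) + L(-4)*a(4) = -16 + (-4 - 4)*5 = -16 - 8*5 = -16 - 40 = -56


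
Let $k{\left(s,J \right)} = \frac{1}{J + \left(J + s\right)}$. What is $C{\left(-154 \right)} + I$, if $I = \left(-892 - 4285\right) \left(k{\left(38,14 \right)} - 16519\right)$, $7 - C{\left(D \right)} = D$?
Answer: $\frac{5644250407}{66} \approx 8.5519 \cdot 10^{7}$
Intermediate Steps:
$C{\left(D \right)} = 7 - D$
$k{\left(s,J \right)} = \frac{1}{s + 2 J}$
$I = \frac{5644239781}{66}$ ($I = \left(-892 - 4285\right) \left(\frac{1}{38 + 2 \cdot 14} - 16519\right) = - 5177 \left(\frac{1}{38 + 28} - 16519\right) = - 5177 \left(\frac{1}{66} - 16519\right) = \left(-5177\right) \left(- \frac{1090253}{66}\right) = \frac{5644239781}{66} \approx 8.5519 \cdot 10^{7}$)
$C{\left(-154 \right)} + I = \left(7 - -154\right) + \frac{5644239781}{66} = \left(7 + 154\right) + \frac{5644239781}{66} = 161 + \frac{5644239781}{66} = \frac{5644250407}{66}$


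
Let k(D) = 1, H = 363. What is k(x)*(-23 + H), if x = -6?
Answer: 340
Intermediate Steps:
k(x)*(-23 + H) = 1*(-23 + 363) = 1*340 = 340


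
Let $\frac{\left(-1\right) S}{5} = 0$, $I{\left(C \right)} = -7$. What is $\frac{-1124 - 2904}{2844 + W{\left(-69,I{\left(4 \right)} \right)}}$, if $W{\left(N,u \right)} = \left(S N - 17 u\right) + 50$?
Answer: $- \frac{4028}{3013} \approx -1.3369$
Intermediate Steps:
$S = 0$ ($S = \left(-5\right) 0 = 0$)
$W{\left(N,u \right)} = 50 - 17 u$ ($W{\left(N,u \right)} = \left(0 N - 17 u\right) + 50 = \left(0 - 17 u\right) + 50 = - 17 u + 50 = 50 - 17 u$)
$\frac{-1124 - 2904}{2844 + W{\left(-69,I{\left(4 \right)} \right)}} = \frac{-1124 - 2904}{2844 + \left(50 - -119\right)} = - \frac{4028}{2844 + \left(50 + 119\right)} = - \frac{4028}{2844 + 169} = - \frac{4028}{3013}$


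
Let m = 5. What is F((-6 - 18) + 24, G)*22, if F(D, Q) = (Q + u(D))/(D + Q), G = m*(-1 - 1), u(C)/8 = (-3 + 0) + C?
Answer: 374/5 ≈ 74.800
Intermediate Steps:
u(C) = -24 + 8*C (u(C) = 8*((-3 + 0) + C) = 8*(-3 + C) = -24 + 8*C)
G = -10 (G = 5*(-1 - 1) = 5*(-2) = -10)
F(D, Q) = (-24 + Q + 8*D)/(D + Q) (F(D, Q) = (Q + (-24 + 8*D))/(D + Q) = (-24 + Q + 8*D)/(D + Q))
F((-6 - 18) + 24, G)*22 = ((-24 - 10 + 8*((-6 - 18) + 24))/(((-6 - 18) + 24) - 10))*22 = ((-24 - 10 + 8*(-24 + 24))/((-24 + 24) - 10))*22 = ((-24 - 10 + 8*0)/(0 - 10))*22 = ((-24 - 10 + 0)/(-10))*22 = -1/10*(-34)*22 = (17/5)*22 = 374/5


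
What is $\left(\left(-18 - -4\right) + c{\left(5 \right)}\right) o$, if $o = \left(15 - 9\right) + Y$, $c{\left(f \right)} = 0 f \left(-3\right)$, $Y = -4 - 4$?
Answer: $28$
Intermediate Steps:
$Y = -8$ ($Y = -4 - 4 = -8$)
$c{\left(f \right)} = 0$ ($c{\left(f \right)} = 0 \left(-3\right) = 0$)
$o = -2$ ($o = \left(15 - 9\right) - 8 = 6 - 8 = -2$)
$\left(\left(-18 - -4\right) + c{\left(5 \right)}\right) o = \left(\left(-18 - -4\right) + 0\right) \left(-2\right) = \left(\left(-18 + 4\right) + 0\right) \left(-2\right) = \left(-14 + 0\right) \left(-2\right) = \left(-14\right) \left(-2\right) = 28$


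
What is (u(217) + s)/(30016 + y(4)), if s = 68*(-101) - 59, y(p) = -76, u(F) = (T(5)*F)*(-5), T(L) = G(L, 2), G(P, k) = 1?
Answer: -2003/7485 ≈ -0.26760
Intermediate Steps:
T(L) = 1
u(F) = -5*F (u(F) = (1*F)*(-5) = F*(-5) = -5*F)
s = -6927 (s = -6868 - 59 = -6927)
(u(217) + s)/(30016 + y(4)) = (-5*217 - 6927)/(30016 - 76) = (-1085 - 6927)/29940 = -8012*1/29940 = -2003/7485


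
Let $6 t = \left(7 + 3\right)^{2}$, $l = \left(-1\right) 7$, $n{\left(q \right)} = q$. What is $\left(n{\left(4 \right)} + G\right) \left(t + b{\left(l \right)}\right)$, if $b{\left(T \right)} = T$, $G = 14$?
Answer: $174$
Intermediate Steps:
$l = -7$
$t = \frac{50}{3}$ ($t = \frac{\left(7 + 3\right)^{2}}{6} = \frac{10^{2}}{6} = \frac{1}{6} \cdot 100 = \frac{50}{3} \approx 16.667$)
$\left(n{\left(4 \right)} + G\right) \left(t + b{\left(l \right)}\right) = \left(4 + 14\right) \left(\frac{50}{3} - 7\right) = 18 \cdot \frac{29}{3} = 174$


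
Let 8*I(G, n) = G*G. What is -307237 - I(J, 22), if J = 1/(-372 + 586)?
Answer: -112561805217/366368 ≈ -3.0724e+5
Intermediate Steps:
J = 1/214 ≈ 0.0046729
I(G, n) = G**2/8 (I(G, n) = (G*G)/8 = G**2/8)
-307237 - I(J, 22) = -307237 - (1/214)**2/8 = -307237 - 1/(8*45796) = -307237 - 1*1/366368 = -307237 - 1/366368 = -112561805217/366368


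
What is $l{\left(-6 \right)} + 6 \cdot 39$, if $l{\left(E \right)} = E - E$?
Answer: $234$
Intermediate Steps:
$l{\left(E \right)} = 0$
$l{\left(-6 \right)} + 6 \cdot 39 = 0 + 6 \cdot 39 = 0 + 234 = 234$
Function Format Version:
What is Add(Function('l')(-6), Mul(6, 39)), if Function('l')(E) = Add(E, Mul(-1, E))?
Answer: 234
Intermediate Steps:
Function('l')(E) = 0
Add(Function('l')(-6), Mul(6, 39)) = Add(0, Mul(6, 39)) = Add(0, 234) = 234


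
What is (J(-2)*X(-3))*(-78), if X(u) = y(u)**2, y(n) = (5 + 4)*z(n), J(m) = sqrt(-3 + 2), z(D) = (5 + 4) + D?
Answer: -227448*I ≈ -2.2745e+5*I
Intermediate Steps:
z(D) = 9 + D
J(m) = I (J(m) = sqrt(-1) = I)
y(n) = 81 + 9*n (y(n) = (5 + 4)*(9 + n) = 9*(9 + n) = 81 + 9*n)
X(u) = (81 + 9*u)**2
(J(-2)*X(-3))*(-78) = (I*(81*(9 - 3)**2))*(-78) = (I*(81*6**2))*(-78) = (I*(81*36))*(-78) = (I*2916)*(-78) = (2916*I)*(-78) = -227448*I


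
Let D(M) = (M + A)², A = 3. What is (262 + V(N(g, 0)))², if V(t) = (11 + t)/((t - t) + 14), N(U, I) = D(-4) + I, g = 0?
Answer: 3385600/49 ≈ 69094.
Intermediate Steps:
D(M) = (3 + M)² (D(M) = (M + 3)² = (3 + M)²)
N(U, I) = 1 + I (N(U, I) = (3 - 4)² + I = (-1)² + I = 1 + I)
V(t) = 11/14 + t/14 (V(t) = (11 + t)/(0 + 14) = (11 + t)/14 = (11 + t)*(1/14) = 11/14 + t/14)
(262 + V(N(g, 0)))² = (262 + (11/14 + (1 + 0)/14))² = (262 + (11/14 + (1/14)*1))² = (262 + (11/14 + 1/14))² = (262 + 6/7)² = (1840/7)² = 3385600/49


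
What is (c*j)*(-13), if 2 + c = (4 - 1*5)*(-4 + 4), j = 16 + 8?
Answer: 624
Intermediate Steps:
j = 24
c = -2 (c = -2 + (4 - 1*5)*(-4 + 4) = -2 + (4 - 5)*0 = -2 - 1*0 = -2 + 0 = -2)
(c*j)*(-13) = -2*24*(-13) = -48*(-13) = 624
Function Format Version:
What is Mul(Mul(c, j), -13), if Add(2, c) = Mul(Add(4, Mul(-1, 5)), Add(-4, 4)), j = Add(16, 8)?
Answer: 624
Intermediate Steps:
j = 24
c = -2 (c = Add(-2, Mul(Add(4, Mul(-1, 5)), Add(-4, 4))) = Add(-2, Mul(Add(4, -5), 0)) = Add(-2, Mul(-1, 0)) = Add(-2, 0) = -2)
Mul(Mul(c, j), -13) = Mul(Mul(-2, 24), -13) = Mul(-48, -13) = 624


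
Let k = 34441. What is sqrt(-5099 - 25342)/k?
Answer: I*sqrt(30441)/34441 ≈ 0.0050659*I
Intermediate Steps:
sqrt(-5099 - 25342)/k = sqrt(-5099 - 25342)/34441 = sqrt(-30441)*(1/34441) = (I*sqrt(30441))*(1/34441) = I*sqrt(30441)/34441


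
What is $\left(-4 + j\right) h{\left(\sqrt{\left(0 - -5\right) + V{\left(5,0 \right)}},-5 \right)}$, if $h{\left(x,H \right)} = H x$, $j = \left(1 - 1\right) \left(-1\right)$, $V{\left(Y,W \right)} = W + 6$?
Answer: $20 \sqrt{11} \approx 66.333$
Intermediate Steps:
$V{\left(Y,W \right)} = 6 + W$
$j = 0$ ($j = 0 \left(-1\right) = 0$)
$\left(-4 + j\right) h{\left(\sqrt{\left(0 - -5\right) + V{\left(5,0 \right)}},-5 \right)} = \left(-4 + 0\right) \left(- 5 \sqrt{\left(0 - -5\right) + \left(6 + 0\right)}\right) = - 4 \left(- 5 \sqrt{\left(0 + 5\right) + 6}\right) = - 4 \left(- 5 \sqrt{5 + 6}\right) = - 4 \left(- 5 \sqrt{11}\right) = 20 \sqrt{11}$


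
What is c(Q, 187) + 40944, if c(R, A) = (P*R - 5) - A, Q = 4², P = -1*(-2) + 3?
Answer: 40832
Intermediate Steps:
P = 5 (P = 2 + 3 = 5)
Q = 16
c(R, A) = -5 - A + 5*R (c(R, A) = (5*R - 5) - A = (-5 + 5*R) - A = -5 - A + 5*R)
c(Q, 187) + 40944 = (-5 - 1*187 + 5*16) + 40944 = (-5 - 187 + 80) + 40944 = -112 + 40944 = 40832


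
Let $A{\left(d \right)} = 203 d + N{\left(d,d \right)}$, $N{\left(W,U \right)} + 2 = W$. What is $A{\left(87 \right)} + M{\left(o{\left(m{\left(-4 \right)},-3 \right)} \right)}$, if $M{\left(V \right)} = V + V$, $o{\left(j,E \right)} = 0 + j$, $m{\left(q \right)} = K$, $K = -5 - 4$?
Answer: $17728$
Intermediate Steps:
$N{\left(W,U \right)} = -2 + W$
$K = -9$ ($K = -5 - 4 = -9$)
$m{\left(q \right)} = -9$
$o{\left(j,E \right)} = j$
$M{\left(V \right)} = 2 V$
$A{\left(d \right)} = -2 + 204 d$ ($A{\left(d \right)} = 203 d + \left(-2 + d\right) = -2 + 204 d$)
$A{\left(87 \right)} + M{\left(o{\left(m{\left(-4 \right)},-3 \right)} \right)} = \left(-2 + 204 \cdot 87\right) + 2 \left(-9\right) = \left(-2 + 17748\right) - 18 = 17746 - 18 = 17728$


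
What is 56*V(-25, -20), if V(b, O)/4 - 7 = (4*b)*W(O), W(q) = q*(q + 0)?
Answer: -8958432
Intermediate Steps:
W(q) = q² (W(q) = q*q = q²)
V(b, O) = 28 + 16*b*O² (V(b, O) = 28 + 4*((4*b)*O²) = 28 + 4*(4*b*O²) = 28 + 16*b*O²)
56*V(-25, -20) = 56*(28 + 16*(-25)*(-20)²) = 56*(28 + 16*(-25)*400) = 56*(28 - 160000) = 56*(-159972) = -8958432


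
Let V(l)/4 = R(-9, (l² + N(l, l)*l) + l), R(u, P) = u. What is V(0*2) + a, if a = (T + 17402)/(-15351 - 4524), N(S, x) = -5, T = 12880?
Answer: -248594/6625 ≈ -37.524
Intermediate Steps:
V(l) = -36 (V(l) = 4*(-9) = -36)
a = -10094/6625 (a = (12880 + 17402)/(-15351 - 4524) = 30282/(-19875) = 30282*(-1/19875) = -10094/6625 ≈ -1.5236)
V(0*2) + a = -36 - 10094/6625 = -248594/6625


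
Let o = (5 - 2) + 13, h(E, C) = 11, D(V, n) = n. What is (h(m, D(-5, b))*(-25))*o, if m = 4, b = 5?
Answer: -4400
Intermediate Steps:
o = 16 (o = 3 + 13 = 16)
(h(m, D(-5, b))*(-25))*o = (11*(-25))*16 = -275*16 = -4400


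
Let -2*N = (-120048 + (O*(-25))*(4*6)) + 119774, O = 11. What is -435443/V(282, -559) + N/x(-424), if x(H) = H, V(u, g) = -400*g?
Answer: -119142629/11850800 ≈ -10.054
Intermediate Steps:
N = 3437 (N = -((-120048 + (11*(-25))*(4*6)) + 119774)/2 = -((-120048 - 275*24) + 119774)/2 = -((-120048 - 6600) + 119774)/2 = -(-126648 + 119774)/2 = -1/2*(-6874) = 3437)
-435443/V(282, -559) + N/x(-424) = -435443/((-400*(-559))) + 3437/(-424) = -435443/223600 + 3437*(-1/424) = -435443*1/223600 - 3437/424 = -435443/223600 - 3437/424 = -119142629/11850800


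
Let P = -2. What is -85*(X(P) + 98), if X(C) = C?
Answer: -8160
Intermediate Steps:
-85*(X(P) + 98) = -85*(-2 + 98) = -85*96 = -8160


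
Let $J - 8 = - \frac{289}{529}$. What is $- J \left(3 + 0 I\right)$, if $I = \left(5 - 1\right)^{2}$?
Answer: $- \frac{11829}{529} \approx -22.361$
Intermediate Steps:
$J = \frac{3943}{529}$ ($J = 8 - \frac{289}{529} = \frac{3943}{529} \approx 7.4537$)
$I = 16$ ($I = 4^{2} = 16$)
$- J \left(3 + 0 I\right) = - \frac{3943 \left(3 + 0 \cdot 16\right)}{529} = - \frac{3943 \left(3 + 0\right)}{529} = - \frac{3943 \cdot 3}{529} = \left(-1\right) \frac{11829}{529} = - \frac{11829}{529}$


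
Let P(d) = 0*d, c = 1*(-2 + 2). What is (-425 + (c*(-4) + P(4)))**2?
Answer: 180625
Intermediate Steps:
c = 0 (c = 1*0 = 0)
P(d) = 0
(-425 + (c*(-4) + P(4)))**2 = (-425 + (0*(-4) + 0))**2 = (-425 + (0 + 0))**2 = (-425 + 0)**2 = (-425)**2 = 180625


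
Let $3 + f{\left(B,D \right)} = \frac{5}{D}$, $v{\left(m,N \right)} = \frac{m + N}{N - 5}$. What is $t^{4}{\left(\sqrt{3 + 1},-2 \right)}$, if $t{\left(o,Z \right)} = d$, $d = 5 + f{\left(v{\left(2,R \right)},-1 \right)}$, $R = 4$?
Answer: $81$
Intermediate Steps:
$v{\left(m,N \right)} = \frac{N + m}{-5 + N}$
$f{\left(B,D \right)} = -3 + \frac{5}{D}$
$d = -3$ ($d = 5 + \left(-3 + \frac{5}{-1}\right) = 5 + \left(-3 + 5 \left(-1\right)\right) = 5 - 8 = -3$)
$t{\left(o,Z \right)} = -3$
$t^{4}{\left(\sqrt{3 + 1},-2 \right)} = \left(-3\right)^{4} = 81$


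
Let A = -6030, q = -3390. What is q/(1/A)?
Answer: 20441700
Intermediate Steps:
q/(1/A) = -3390/(1/(-6030)) = -3390/(-1/6030) = -3390*(-6030) = 20441700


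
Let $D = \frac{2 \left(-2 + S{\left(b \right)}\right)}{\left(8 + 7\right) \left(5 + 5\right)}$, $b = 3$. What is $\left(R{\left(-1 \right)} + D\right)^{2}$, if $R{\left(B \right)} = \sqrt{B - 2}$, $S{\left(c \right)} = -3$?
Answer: $\frac{\left(1 - 15 i \sqrt{3}\right)^{2}}{225} \approx -2.9956 - 0.23094 i$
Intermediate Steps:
$R{\left(B \right)} = \sqrt{-2 + B}$
$D = - \frac{1}{15}$ ($D = \frac{2 \left(-2 - 3\right)}{\left(8 + 7\right) \left(5 + 5\right)} = \frac{2 \left(-5\right)}{15 \cdot 10} = - \frac{10}{150} = \left(-10\right) \frac{1}{150} = - \frac{1}{15} \approx -0.066667$)
$\left(R{\left(-1 \right)} + D\right)^{2} = \left(\sqrt{-2 - 1} - \frac{1}{15}\right)^{2} = \left(\sqrt{-3} - \frac{1}{15}\right)^{2} = \left(i \sqrt{3} - \frac{1}{15}\right)^{2} = \left(- \frac{1}{15} + i \sqrt{3}\right)^{2}$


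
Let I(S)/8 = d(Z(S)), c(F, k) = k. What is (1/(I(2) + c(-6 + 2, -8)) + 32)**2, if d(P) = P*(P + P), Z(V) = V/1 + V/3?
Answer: 928603729/906304 ≈ 1024.6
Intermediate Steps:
Z(V) = 4*V/3 (Z(V) = V*1 + V*(1/3) = V + V/3 = 4*V/3)
d(P) = 2*P**2 (d(P) = P*(2*P) = 2*P**2)
I(S) = 256*S**2/9 (I(S) = 8*(2*(4*S/3)**2) = 8*(2*(16*S**2/9)) = 8*(32*S**2/9) = 256*S**2/9)
(1/(I(2) + c(-6 + 2, -8)) + 32)**2 = (1/((256/9)*2**2 - 8) + 32)**2 = (1/((256/9)*4 - 8) + 32)**2 = (1/(1024/9 - 8) + 32)**2 = (1/(952/9) + 32)**2 = (9/952 + 32)**2 = (30473/952)**2 = 928603729/906304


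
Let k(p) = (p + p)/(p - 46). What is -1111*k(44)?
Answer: 48884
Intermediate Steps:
k(p) = 2*p/(-46 + p) (k(p) = (2*p)/(-46 + p) = 2*p/(-46 + p))
-1111*k(44) = -2222*44/(-46 + 44) = -2222*44/(-2) = -2222*44*(-1)/2 = -1111*(-44) = 48884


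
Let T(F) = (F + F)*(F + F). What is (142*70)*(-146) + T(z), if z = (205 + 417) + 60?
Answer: 409256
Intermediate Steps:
z = 682 (z = 622 + 60 = 682)
T(F) = 4*F² (T(F) = (2*F)*(2*F) = 4*F²)
(142*70)*(-146) + T(z) = (142*70)*(-146) + 4*682² = 9940*(-146) + 4*465124 = -1451240 + 1860496 = 409256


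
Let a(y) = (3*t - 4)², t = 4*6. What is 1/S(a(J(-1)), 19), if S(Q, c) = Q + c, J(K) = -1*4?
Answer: 1/4643 ≈ 0.00021538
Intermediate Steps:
t = 24
J(K) = -4
a(y) = 4624 (a(y) = (3*24 - 4)² = (72 - 4)² = 68² = 4624)
1/S(a(J(-1)), 19) = 1/(4624 + 19) = 1/4643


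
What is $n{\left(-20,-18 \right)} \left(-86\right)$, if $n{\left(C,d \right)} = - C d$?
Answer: $30960$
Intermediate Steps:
$n{\left(C,d \right)} = - C d$
$n{\left(-20,-18 \right)} \left(-86\right) = \left(-1\right) \left(-20\right) \left(-18\right) \left(-86\right) = \left(-360\right) \left(-86\right) = 30960$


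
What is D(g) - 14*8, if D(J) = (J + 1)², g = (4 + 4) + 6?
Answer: 113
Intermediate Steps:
g = 14 (g = 8 + 6 = 14)
D(J) = (1 + J)²
D(g) - 14*8 = (1 + 14)² - 14*8 = 15² - 112 = 225 - 112 = 113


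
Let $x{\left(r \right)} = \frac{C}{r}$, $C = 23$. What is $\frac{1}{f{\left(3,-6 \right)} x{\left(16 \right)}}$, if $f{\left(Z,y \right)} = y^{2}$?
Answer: $\frac{4}{207} \approx 0.019324$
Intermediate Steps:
$x{\left(r \right)} = \frac{23}{r}$
$\frac{1}{f{\left(3,-6 \right)} x{\left(16 \right)}} = \frac{1}{\left(-6\right)^{2} \cdot \frac{23}{16}} = \frac{1}{36 \cdot 23 \cdot \frac{1}{16}} = \frac{1}{36 \cdot \frac{23}{16}} = \frac{1}{\frac{207}{4}} = \frac{4}{207}$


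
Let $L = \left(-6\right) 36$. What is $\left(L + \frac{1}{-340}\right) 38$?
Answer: $- \frac{1395379}{170} \approx -8208.1$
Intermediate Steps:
$L = -216$
$\left(L + \frac{1}{-340}\right) 38 = \left(-216 + \frac{1}{-340}\right) 38 = \left(-216 - \frac{1}{340}\right) 38 = \left(- \frac{73441}{340}\right) 38 = - \frac{1395379}{170}$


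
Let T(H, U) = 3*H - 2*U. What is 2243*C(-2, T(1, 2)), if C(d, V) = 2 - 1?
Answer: 2243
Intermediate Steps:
T(H, U) = -2*U + 3*H
C(d, V) = 1
2243*C(-2, T(1, 2)) = 2243*1 = 2243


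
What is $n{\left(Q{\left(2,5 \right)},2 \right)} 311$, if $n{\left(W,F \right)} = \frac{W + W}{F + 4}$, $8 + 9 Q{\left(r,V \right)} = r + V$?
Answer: $- \frac{311}{27} \approx -11.519$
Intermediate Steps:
$Q{\left(r,V \right)} = - \frac{8}{9} + \frac{V}{9} + \frac{r}{9}$ ($Q{\left(r,V \right)} = - \frac{8}{9} + \frac{r + V}{9} = - \frac{8}{9} + \frac{V + r}{9} = - \frac{8}{9} + \left(\frac{V}{9} + \frac{r}{9}\right) = - \frac{8}{9} + \frac{V}{9} + \frac{r}{9}$)
$n{\left(W,F \right)} = \frac{2 W}{4 + F}$
$n{\left(Q{\left(2,5 \right)},2 \right)} 311 = \frac{2 \left(- \frac{8}{9} + \frac{1}{9} \cdot 5 + \frac{1}{9} \cdot 2\right)}{4 + 2} \cdot 311 = \frac{2 \left(- \frac{8}{9} + \frac{5}{9} + \frac{2}{9}\right)}{6} \cdot 311 = 2 \left(- \frac{1}{9}\right) \frac{1}{6} \cdot 311 = \left(- \frac{1}{27}\right) 311 = - \frac{311}{27}$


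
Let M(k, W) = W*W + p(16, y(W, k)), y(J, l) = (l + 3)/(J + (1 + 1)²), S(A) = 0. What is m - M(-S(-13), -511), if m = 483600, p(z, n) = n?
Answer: 37598952/169 ≈ 2.2248e+5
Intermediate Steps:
y(J, l) = (3 + l)/(4 + J) (y(J, l) = (3 + l)/(J + 2²) = (3 + l)/(J + 4) = (3 + l)/(4 + J))
M(k, W) = W² + (3 + k)/(4 + W) (M(k, W) = W*W + (3 + k)/(4 + W) = W² + (3 + k)/(4 + W))
m - M(-S(-13), -511) = 483600 - (3 - 1*0 + (-511)²*(4 - 511))/(4 - 511) = 483600 - (3 + 0 + 261121*(-507))/(-507) = 483600 - (-1)*(3 + 0 - 132388347)/507 = 483600 - (-1)*(-132388344)/507 = 483600 - 1*44129448/169 = 483600 - 44129448/169 = 37598952/169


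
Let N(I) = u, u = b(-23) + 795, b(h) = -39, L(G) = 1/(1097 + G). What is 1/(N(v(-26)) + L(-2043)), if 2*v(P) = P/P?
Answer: 946/715175 ≈ 0.0013228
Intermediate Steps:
v(P) = ½ (v(P) = (P/P)/2 = (½)*1 = ½)
u = 756 (u = -39 + 795 = 756)
N(I) = 756
1/(N(v(-26)) + L(-2043)) = 1/(756 + 1/(1097 - 2043)) = 1/(756 + 1/(-946)) = 1/(756 - 1/946) = 1/(715175/946) = 946/715175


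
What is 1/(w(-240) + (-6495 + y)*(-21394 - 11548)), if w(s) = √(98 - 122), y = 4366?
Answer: 35066759/2459355173528174 - I*√6/2459355173528174 ≈ 1.4259e-8 - 9.9599e-16*I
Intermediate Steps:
w(s) = 2*I*√6 (w(s) = √(-24) = 2*I*√6)
1/(w(-240) + (-6495 + y)*(-21394 - 11548)) = 1/(2*I*√6 + (-6495 + 4366)*(-21394 - 11548)) = 1/(2*I*√6 - 2129*(-32942)) = 1/(2*I*√6 + 70133518) = 1/(70133518 + 2*I*√6)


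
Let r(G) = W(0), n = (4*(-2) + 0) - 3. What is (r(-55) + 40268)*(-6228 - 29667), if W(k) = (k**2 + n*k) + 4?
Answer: -1445563440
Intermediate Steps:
n = -11 (n = (-8 + 0) - 3 = -8 - 3 = -11)
W(k) = 4 + k**2 - 11*k (W(k) = (k**2 - 11*k) + 4 = 4 + k**2 - 11*k)
r(G) = 4 (r(G) = 4 + 0**2 - 11*0 = 4 + 0 + 0 = 4)
(r(-55) + 40268)*(-6228 - 29667) = (4 + 40268)*(-6228 - 29667) = 40272*(-35895) = -1445563440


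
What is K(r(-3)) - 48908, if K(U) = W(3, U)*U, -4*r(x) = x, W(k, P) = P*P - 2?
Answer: -3130181/64 ≈ -48909.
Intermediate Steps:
W(k, P) = -2 + P² (W(k, P) = P² - 2 = -2 + P²)
r(x) = -x/4
K(U) = U*(-2 + U²) (K(U) = (-2 + U²)*U = U*(-2 + U²))
K(r(-3)) - 48908 = (-¼*(-3))*(-2 + (-¼*(-3))²) - 48908 = 3*(-2 + (¾)²)/4 - 48908 = 3*(-2 + 9/16)/4 - 48908 = (¾)*(-23/16) - 48908 = -69/64 - 48908 = -3130181/64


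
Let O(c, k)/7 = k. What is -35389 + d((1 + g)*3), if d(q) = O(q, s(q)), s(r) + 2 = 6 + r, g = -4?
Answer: -35424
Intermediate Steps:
s(r) = 4 + r (s(r) = -2 + (6 + r) = 4 + r)
O(c, k) = 7*k
d(q) = 28 + 7*q (d(q) = 7*(4 + q) = 28 + 7*q)
-35389 + d((1 + g)*3) = -35389 + (28 + 7*((1 - 4)*3)) = -35389 + (28 + 7*(-3*3)) = -35389 + (28 + 7*(-9)) = -35389 + (28 - 63) = -35389 - 35 = -35424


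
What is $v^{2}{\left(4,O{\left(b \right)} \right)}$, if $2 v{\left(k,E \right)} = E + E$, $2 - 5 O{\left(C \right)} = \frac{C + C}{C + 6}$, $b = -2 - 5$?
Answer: $\frac{144}{25} \approx 5.76$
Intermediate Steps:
$b = -7$
$O{\left(C \right)} = \frac{2}{5} - \frac{2 C}{5 \left(6 + C\right)}$ ($O{\left(C \right)} = \frac{2}{5} - \frac{\left(C + C\right) \frac{1}{C + 6}}{5} = \frac{2}{5} - \frac{2 C \frac{1}{6 + C}}{5} = \frac{2}{5} - \frac{2 C}{5 \left(6 + C\right)}$)
$v{\left(k,E \right)} = E$ ($v{\left(k,E \right)} = \frac{E + E}{2} = \frac{2 E}{2} = E$)
$v^{2}{\left(4,O{\left(b \right)} \right)} = \left(\frac{12}{5 \left(6 - 7\right)}\right)^{2} = \left(\frac{12}{5 \left(-1\right)}\right)^{2} = \left(\frac{12}{5} \left(-1\right)\right)^{2} = \left(- \frac{12}{5}\right)^{2} = \frac{144}{25}$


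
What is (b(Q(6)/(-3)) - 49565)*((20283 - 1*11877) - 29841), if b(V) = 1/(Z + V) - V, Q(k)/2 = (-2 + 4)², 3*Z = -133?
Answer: 49931346340/47 ≈ 1.0624e+9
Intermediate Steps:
Z = -133/3 (Z = (⅓)*(-133) = -133/3 ≈ -44.333)
Q(k) = 8 (Q(k) = 2*(-2 + 4)² = 2*2² = 2*4 = 8)
b(V) = 1/(-133/3 + V) - V
(b(Q(6)/(-3)) - 49565)*((20283 - 1*11877) - 29841) = ((3 - 3*(8/(-3))² + 133*(8/(-3)))/(-133 + 3*(8/(-3))) - 49565)*((20283 - 1*11877) - 29841) = ((3 - 3*(8*(-⅓))² + 133*(8*(-⅓)))/(-133 + 3*(8*(-⅓))) - 49565)*((20283 - 11877) - 29841) = ((3 - 3*(-8/3)² + 133*(-8/3))/(-133 + 3*(-8/3)) - 49565)*(8406 - 29841) = ((3 - 3*64/9 - 1064/3)/(-133 - 8) - 49565)*(-21435) = ((3 - 64/3 - 1064/3)/(-141) - 49565)*(-21435) = (-1/141*(-373) - 49565)*(-21435) = (373/141 - 49565)*(-21435) = -6988292/141*(-21435) = 49931346340/47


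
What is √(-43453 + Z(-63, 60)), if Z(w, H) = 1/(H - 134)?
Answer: I*√237948702/74 ≈ 208.45*I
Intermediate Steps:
Z(w, H) = 1/(-134 + H)
√(-43453 + Z(-63, 60)) = √(-43453 + 1/(-134 + 60)) = √(-43453 + 1/(-74)) = √(-43453 - 1/74) = √(-3215523/74) = I*√237948702/74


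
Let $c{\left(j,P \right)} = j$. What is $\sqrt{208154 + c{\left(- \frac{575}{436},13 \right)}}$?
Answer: $\frac{3 \sqrt{1099138669}}{218} \approx 456.24$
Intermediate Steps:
$\sqrt{208154 + c{\left(- \frac{575}{436},13 \right)}} = \sqrt{208154 - \frac{575}{436}} = \sqrt{\frac{90754569}{436}} = \frac{3 \sqrt{1099138669}}{218}$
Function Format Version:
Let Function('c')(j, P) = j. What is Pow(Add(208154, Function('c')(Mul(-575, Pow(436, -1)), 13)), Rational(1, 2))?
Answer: Mul(Rational(3, 218), Pow(1099138669, Rational(1, 2))) ≈ 456.24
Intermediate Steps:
Pow(Add(208154, Function('c')(Mul(-575, Pow(436, -1)), 13)), Rational(1, 2)) = Pow(Add(208154, Mul(-575, Pow(436, -1))), Rational(1, 2)) = Pow(Add(208154, Mul(-575, Rational(1, 436))), Rational(1, 2)) = Pow(Add(208154, Rational(-575, 436)), Rational(1, 2)) = Pow(Rational(90754569, 436), Rational(1, 2)) = Mul(Rational(3, 218), Pow(1099138669, Rational(1, 2)))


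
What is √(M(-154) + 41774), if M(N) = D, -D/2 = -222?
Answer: √42218 ≈ 205.47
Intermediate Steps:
D = 444 (D = -2*(-222) = 444)
M(N) = 444
√(M(-154) + 41774) = √(444 + 41774) = √42218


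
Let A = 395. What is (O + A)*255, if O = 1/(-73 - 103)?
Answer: 17727345/176 ≈ 1.0072e+5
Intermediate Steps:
O = -1/176 (O = 1/(-176) = -1/176 ≈ -0.0056818)
(O + A)*255 = (-1/176 + 395)*255 = (69519/176)*255 = 17727345/176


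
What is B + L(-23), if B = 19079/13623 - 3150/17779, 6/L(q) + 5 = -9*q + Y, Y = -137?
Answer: 20712270817/15743215605 ≈ 1.3156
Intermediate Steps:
L(q) = 6/(-142 - 9*q) (L(q) = 6/(-5 + (-9*q - 137)) = 6/(-5 + (-137 - 9*q)) = 6/(-142 - 9*q))
B = 296293091/242203317 (B = 19079*(1/13623) - 3150*1/17779 = 19079/13623 - 3150/17779 = 296293091/242203317 ≈ 1.2233)
B + L(-23) = 296293091/242203317 - 6/(142 + 9*(-23)) = 296293091/242203317 - 6/(142 - 207) = 296293091/242203317 - 6/(-65) = 296293091/242203317 - 6*(-1/65) = 296293091/242203317 + 6/65 = 20712270817/15743215605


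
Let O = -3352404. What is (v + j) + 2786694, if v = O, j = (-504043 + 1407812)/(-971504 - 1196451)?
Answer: -1226434726819/2167955 ≈ -5.6571e+5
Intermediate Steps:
j = -903769/2167955 (j = 903769/(-2167955) = 903769*(-1/2167955) = -903769/2167955 ≈ -0.41688)
v = -3352404
(v + j) + 2786694 = (-3352404 - 903769/2167955) + 2786694 = -7267861917589/2167955 + 2786694 = -1226434726819/2167955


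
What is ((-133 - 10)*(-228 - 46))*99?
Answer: 3879018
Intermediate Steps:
((-133 - 10)*(-228 - 46))*99 = -143*(-274)*99 = 39182*99 = 3879018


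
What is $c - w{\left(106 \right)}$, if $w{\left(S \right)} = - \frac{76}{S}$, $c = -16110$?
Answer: $- \frac{853792}{53} \approx -16109.0$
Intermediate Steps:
$c - w{\left(106 \right)} = -16110 - - \frac{76}{106} = -16110 - \left(-76\right) \frac{1}{106} = -16110 - - \frac{38}{53} = -16110 + \frac{38}{53} = - \frac{853792}{53}$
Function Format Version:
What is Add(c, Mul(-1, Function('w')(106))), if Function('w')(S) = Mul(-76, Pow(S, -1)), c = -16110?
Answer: Rational(-853792, 53) ≈ -16109.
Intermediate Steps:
Add(c, Mul(-1, Function('w')(106))) = Add(-16110, Mul(-1, Mul(-76, Pow(106, -1)))) = Add(-16110, Mul(-1, Mul(-76, Rational(1, 106)))) = Add(-16110, Mul(-1, Rational(-38, 53))) = Add(-16110, Rational(38, 53)) = Rational(-853792, 53)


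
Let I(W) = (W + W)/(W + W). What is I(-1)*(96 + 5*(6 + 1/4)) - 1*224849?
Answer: -898887/4 ≈ -2.2472e+5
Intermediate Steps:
I(W) = 1 (I(W) = (2*W)/((2*W)) = (2*W)*(1/(2*W)) = 1)
I(-1)*(96 + 5*(6 + 1/4)) - 1*224849 = 1*(96 + 5*(6 + 1/4)) - 1*224849 = 1*(96 + 5*(6 + ¼)) - 224849 = 1*(96 + 5*(25/4)) - 224849 = 1*(96 + 125/4) - 224849 = 1*(509/4) - 224849 = 509/4 - 224849 = -898887/4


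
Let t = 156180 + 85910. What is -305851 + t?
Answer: -63761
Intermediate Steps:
t = 242090
-305851 + t = -305851 + 242090 = -63761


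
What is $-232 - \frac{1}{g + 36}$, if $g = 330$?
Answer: $- \frac{84913}{366} \approx -232.0$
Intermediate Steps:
$-232 - \frac{1}{g + 36} = -232 - \frac{1}{330 + 36} = -232 - \frac{1}{366} = - \frac{84913}{366}$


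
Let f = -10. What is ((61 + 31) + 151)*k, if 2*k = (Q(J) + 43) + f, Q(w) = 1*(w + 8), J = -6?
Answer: 8505/2 ≈ 4252.5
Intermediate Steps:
Q(w) = 8 + w (Q(w) = 1*(8 + w) = 8 + w)
k = 35/2 (k = (((8 - 6) + 43) - 10)/2 = ((2 + 43) - 10)/2 = (45 - 10)/2 = (½)*35 = 35/2 ≈ 17.500)
((61 + 31) + 151)*k = ((61 + 31) + 151)*(35/2) = (92 + 151)*(35/2) = 243*(35/2) = 8505/2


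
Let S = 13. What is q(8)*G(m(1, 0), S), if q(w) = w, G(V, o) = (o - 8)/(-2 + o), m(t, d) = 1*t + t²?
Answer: 40/11 ≈ 3.6364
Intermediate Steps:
m(t, d) = t + t²
G(V, o) = (-8 + o)/(-2 + o)
q(8)*G(m(1, 0), S) = 8*((-8 + 13)/(-2 + 13)) = 8*(5/11) = 40/11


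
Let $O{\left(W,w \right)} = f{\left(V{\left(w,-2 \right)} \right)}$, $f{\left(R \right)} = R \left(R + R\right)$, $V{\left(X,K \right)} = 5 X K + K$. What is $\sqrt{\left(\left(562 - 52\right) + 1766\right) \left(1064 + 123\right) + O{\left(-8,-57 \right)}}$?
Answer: $22 \sqrt{6915} \approx 1829.4$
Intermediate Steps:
$V{\left(X,K \right)} = K + 5 K X$ ($V{\left(X,K \right)} = 5 K X + K = K + 5 K X$)
$f{\left(R \right)} = 2 R^{2}$ ($f{\left(R \right)} = R 2 R = 2 R^{2}$)
$O{\left(W,w \right)} = 2 \left(-2 - 10 w\right)^{2}$ ($O{\left(W,w \right)} = 2 \left(- 2 \left(1 + 5 w\right)\right)^{2} = 2 \left(-2 - 10 w\right)^{2}$)
$\sqrt{\left(\left(562 - 52\right) + 1766\right) \left(1064 + 123\right) + O{\left(-8,-57 \right)}} = \sqrt{\left(\left(562 - 52\right) + 1766\right) \left(1064 + 123\right) + 8 \left(1 + 5 \left(-57\right)\right)^{2}} = \sqrt{\left(\left(562 - 52\right) + 1766\right) 1187 + 8 \left(1 - 285\right)^{2}} = \sqrt{\left(510 + 1766\right) 1187 + 8 \left(-284\right)^{2}} = \sqrt{2276 \cdot 1187 + 8 \cdot 80656} = \sqrt{2701612 + 645248} = \sqrt{3346860} = 22 \sqrt{6915}$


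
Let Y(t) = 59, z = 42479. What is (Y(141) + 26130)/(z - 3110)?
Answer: 26189/39369 ≈ 0.66522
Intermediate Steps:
(Y(141) + 26130)/(z - 3110) = (59 + 26130)/(42479 - 3110) = 26189/39369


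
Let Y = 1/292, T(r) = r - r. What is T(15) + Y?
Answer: 1/292 ≈ 0.0034247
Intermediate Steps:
T(r) = 0
Y = 1/292 ≈ 0.0034247
T(15) + Y = 0 + 1/292 = 1/292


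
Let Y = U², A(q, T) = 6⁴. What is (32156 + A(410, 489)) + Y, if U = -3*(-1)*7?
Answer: 33893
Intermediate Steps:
A(q, T) = 1296
U = 21 (U = 3*7 = 21)
Y = 441 (Y = 21² = 441)
(32156 + A(410, 489)) + Y = (32156 + 1296) + 441 = 33452 + 441 = 33893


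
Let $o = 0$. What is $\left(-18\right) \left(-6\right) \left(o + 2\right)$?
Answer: $216$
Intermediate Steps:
$\left(-18\right) \left(-6\right) \left(o + 2\right) = \left(-18\right) \left(-6\right) \left(0 + 2\right) = 108 \cdot 2 = 216$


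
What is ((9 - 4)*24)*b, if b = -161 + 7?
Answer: -18480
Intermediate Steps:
b = -154
((9 - 4)*24)*b = ((9 - 4)*24)*(-154) = (5*24)*(-154) = 120*(-154) = -18480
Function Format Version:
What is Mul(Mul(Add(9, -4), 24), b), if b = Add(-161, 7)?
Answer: -18480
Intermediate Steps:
b = -154
Mul(Mul(Add(9, -4), 24), b) = Mul(Mul(Add(9, -4), 24), -154) = Mul(Mul(5, 24), -154) = Mul(120, -154) = -18480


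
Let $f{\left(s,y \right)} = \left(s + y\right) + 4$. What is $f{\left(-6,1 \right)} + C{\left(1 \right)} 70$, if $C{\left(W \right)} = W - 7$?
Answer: $-421$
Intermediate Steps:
$C{\left(W \right)} = -7 + W$ ($C{\left(W \right)} = W - 7 = -7 + W$)
$f{\left(s,y \right)} = 4 + s + y$
$f{\left(-6,1 \right)} + C{\left(1 \right)} 70 = \left(4 - 6 + 1\right) + \left(-7 + 1\right) 70 = -1 - 420 = -421$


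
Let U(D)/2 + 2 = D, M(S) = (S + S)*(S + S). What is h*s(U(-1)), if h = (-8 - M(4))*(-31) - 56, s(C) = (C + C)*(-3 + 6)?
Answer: -78336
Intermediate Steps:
M(S) = 4*S² (M(S) = (2*S)*(2*S) = 4*S²)
U(D) = -4 + 2*D
s(C) = 6*C (s(C) = (2*C)*3 = 6*C)
h = 2176 (h = (-8 - 4*4²)*(-31) - 56 = (-8 - 4*16)*(-31) - 56 = (-8 - 1*64)*(-31) - 56 = (-8 - 64)*(-31) - 56 = -72*(-31) - 56 = 2232 - 56 = 2176)
h*s(U(-1)) = 2176*(6*(-4 + 2*(-1))) = 2176*(6*(-4 - 2)) = 2176*(6*(-6)) = 2176*(-36) = -78336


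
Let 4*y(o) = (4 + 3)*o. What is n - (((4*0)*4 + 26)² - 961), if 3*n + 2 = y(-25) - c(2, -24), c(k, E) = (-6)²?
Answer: 1031/4 ≈ 257.75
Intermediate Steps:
c(k, E) = 36
y(o) = 7*o/4 (y(o) = ((4 + 3)*o)/4 = (7*o)/4 = 7*o/4)
n = -109/4 (n = -⅔ + ((7/4)*(-25) - 1*36)/3 = -⅔ + (-175/4 - 36)/3 = -⅔ + (⅓)*(-319/4) = -⅔ - 319/12 = -109/4 ≈ -27.250)
n - (((4*0)*4 + 26)² - 961) = -109/4 - (((4*0)*4 + 26)² - 961) = -109/4 - ((0*4 + 26)² - 961) = -109/4 - ((0 + 26)² - 961) = -109/4 - (26² - 961) = -109/4 - (676 - 961) = -109/4 - 1*(-285) = -109/4 + 285 = 1031/4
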